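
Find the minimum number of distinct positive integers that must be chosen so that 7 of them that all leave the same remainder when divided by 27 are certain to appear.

163

The 27 residue classes mod 27 are the pigeonholes.
With 162 integers one could put 6 in each residue class and have no class reach 7.
The 163rd integer pushes some class to 7, so 27·6 + 1 = 163.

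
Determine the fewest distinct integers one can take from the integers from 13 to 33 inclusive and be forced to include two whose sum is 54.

16

Group the elements by complementary pair {x, 54−x}: {21,33}, {22,32}, {23,31}, …, giving 6 two-element pairs; the single value 27 (it cannot pair with itself since the integers are distinct); and 8 integers whose partner 54−x falls outside [13,33].
Treating each of those 15 groups as a pigeonhole, one can pick one integer per group — 15 integers — with no two summing to 54.
The 16th integer lands in an occupied pair, forcing a sum of 54.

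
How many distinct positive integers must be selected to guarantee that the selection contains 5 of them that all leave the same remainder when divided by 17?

The 17 residue classes mod 17 are the pigeonholes.
With 68 integers one could put 4 in each residue class and have no class reach 5.
The 69th integer pushes some class to 5, so 17·4 + 1 = 69.

69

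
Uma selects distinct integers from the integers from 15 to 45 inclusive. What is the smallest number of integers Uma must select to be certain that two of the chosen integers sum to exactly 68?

A set avoiding the sum 68 can contain at most one of each pair {x, 68−x}, plus the 9 elements whose complement lies outside the range or equal to its own complement.
The integers 15, …, 34 (20 of them) are such a set: any two sum to at least 15+16 = 31 and at most 33+34 = 67 < 68.
By pigeonhole, any 21st integer completes one of the 11 pairs, so 21 choices force a sum of 68.

21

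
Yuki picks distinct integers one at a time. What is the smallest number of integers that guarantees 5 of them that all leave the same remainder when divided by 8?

33

By the pigeonhole principle, the 8 residue classes mod 8 are the pigeonholes.
With 32 integers one could put 4 in each residue class and have no class reach 5.
The 33rd integer pushes some class to 5, so 8·4 + 1 = 33.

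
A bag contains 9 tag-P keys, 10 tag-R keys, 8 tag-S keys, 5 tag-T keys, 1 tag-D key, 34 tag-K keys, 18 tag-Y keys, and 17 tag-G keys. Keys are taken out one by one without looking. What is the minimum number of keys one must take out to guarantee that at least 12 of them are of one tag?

67

By pigeonhole, put each drawn key into a box by tag. The largest draw with every box below 12 takes min(count, 11) from each tag; tags with fewer than 11 contribute all they have.
Σ min(cᵢ, 11) = 9 + 10 + 8 + 5 + 1 + 11 + 11 + 11 = 66.
Draw number 66 + 1 = 67 must push one box to 12.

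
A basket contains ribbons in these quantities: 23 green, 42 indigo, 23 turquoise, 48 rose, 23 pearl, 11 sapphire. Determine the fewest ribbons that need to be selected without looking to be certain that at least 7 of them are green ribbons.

154

In the worst case for collecting green ribbons, every non-green ribbon comes out first.
There are 42 + 23 + 48 + 23 + 11 = 147 non-green ribbons altogether.
After those, each further ribbon must be green, so 147 + 7 = 154 draws guarantee 7 green ribbons.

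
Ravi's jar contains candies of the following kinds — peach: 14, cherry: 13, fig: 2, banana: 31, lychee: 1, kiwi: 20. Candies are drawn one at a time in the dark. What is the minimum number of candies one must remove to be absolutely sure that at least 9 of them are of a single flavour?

36

By pigeonhole, the 6 flavours are the holes; the candies drawn are the pigeons.
To avoid 9 of any one flavour, the worst case takes at most 8 of each flavour, or every candy of a flavour that has fewer than 8.
That gives 8 + 8 + 2 + 8 + 1 + 8 = 35 candies with no flavour reaching 9.
The next candy forces some flavour to 9, so 35 + 1 = 36.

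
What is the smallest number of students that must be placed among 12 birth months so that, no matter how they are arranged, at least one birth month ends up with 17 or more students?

With 192 students one could put exactly 16 in each of the 12 birth months, and no birth month would reach 17.
By pigeonhole, one more student must land in a birth month that already has 16, giving it 17.
So 12 × 16 + 1 = 193 students are required.

193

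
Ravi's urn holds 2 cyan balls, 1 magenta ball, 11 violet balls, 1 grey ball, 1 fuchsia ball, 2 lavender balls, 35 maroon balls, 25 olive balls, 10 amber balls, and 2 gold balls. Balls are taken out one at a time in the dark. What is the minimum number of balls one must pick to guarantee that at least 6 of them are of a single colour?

30

Pigeonhole: the 10 colours are the holes; the balls drawn are the pigeons.
To avoid 6 of any one colour, the worst case takes at most 5 of each colour, or every ball of a colour that has fewer than 5.
That gives 2 + 1 + 5 + 1 + 1 + 2 + 5 + 5 + 5 + 2 = 29 balls with no colour reaching 6.
The next ball forces some colour to 6, so 29 + 1 = 30.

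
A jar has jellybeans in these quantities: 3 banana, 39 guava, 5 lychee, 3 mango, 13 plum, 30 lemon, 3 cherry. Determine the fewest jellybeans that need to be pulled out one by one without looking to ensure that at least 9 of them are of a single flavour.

Put each drawn jellybean into a box by flavour. The largest draw with every box below 9 takes min(count, 8) from each flavour; flavours with fewer than 8 contribute all they have.
Σ min(cᵢ, 8) = 3 + 8 + 5 + 3 + 8 + 8 + 3 = 38.
Draw number 38 + 1 = 39 must push one box to 9.

39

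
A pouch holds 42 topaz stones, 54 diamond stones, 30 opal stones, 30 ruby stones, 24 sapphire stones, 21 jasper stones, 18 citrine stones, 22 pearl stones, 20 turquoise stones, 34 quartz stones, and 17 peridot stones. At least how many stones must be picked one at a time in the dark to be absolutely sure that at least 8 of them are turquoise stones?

300

In the worst case for collecting turquoise stones, every non-turquoise stone comes out first.
There are 42 + 54 + 30 + 30 + 24 + 21 + 18 + 22 + 34 + 17 = 292 non-turquoise stones altogether.
After those, each further stone must be turquoise, so 292 + 8 = 300 draws guarantee 8 turquoise stones.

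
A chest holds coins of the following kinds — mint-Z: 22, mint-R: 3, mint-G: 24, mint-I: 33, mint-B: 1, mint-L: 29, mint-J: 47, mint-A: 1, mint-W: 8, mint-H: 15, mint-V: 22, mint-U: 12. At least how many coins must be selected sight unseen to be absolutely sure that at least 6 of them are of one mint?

51

The 12 mints are the holes; the coins drawn are the pigeons.
To avoid 6 of any one mint, the worst case takes at most 5 of each mint, or every coin of a mint that has fewer than 5.
That gives 5 + 3 + 5 + 5 + 1 + 5 + 5 + 1 + 5 + 5 + 5 + 5 = 50 coins with no mint reaching 6.
The next coin forces some mint to 6, so 50 + 1 = 51.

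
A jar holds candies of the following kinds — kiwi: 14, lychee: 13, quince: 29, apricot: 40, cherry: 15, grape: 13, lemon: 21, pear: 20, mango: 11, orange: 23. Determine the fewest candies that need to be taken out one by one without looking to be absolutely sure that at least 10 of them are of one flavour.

91

By pigeonhole, the 10 flavours are the holes; the candies drawn are the pigeons.
To avoid 10 of any one flavour, the worst case takes at most 9 of each flavour.
That gives 9 + 9 + 9 + 9 + 9 + 9 + 9 + 9 + 9 + 9 = 90 candies with no flavour reaching 10.
The next candy forces some flavour to 10, so 90 + 1 = 91.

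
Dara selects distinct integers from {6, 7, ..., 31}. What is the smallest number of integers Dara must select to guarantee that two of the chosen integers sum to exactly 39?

Group the elements by complementary pair {x, 39−x}: {8,31}, {9,30}, {10,29}, …, giving 12 two-element pairs and 2 integers whose partner 39−x falls outside [6,31].
By the pigeonhole principle, treating each of those 14 groups as a pigeonhole, one can pick one integer per group — 14 integers — with no two summing to 39.
The 15th integer lands in an occupied pair, forcing a sum of 39.

15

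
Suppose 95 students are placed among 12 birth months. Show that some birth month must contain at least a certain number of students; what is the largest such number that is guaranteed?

By pigeonhole, the 12 birth months are the holes and the 95 students are the pigeons.
If every birth month held at most 7 students, the total would be at most 12 × 7 = 84, which is less than 95.
So some birth month holds at least ⌈95/12⌉ = 8 students.

8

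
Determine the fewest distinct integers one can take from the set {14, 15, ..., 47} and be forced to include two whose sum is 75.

25

Group the elements by complementary pair {x, 75−x}: {28,47}, {29,46}, {30,45}, …, giving 10 two-element pairs and 14 integers whose partner 75−x falls outside [14,47].
By pigeonhole, treating each of those 24 groups as a pigeonhole, one can pick one integer per group — 24 integers — with no two summing to 75.
The 25th integer lands in an occupied pair, forcing a sum of 75.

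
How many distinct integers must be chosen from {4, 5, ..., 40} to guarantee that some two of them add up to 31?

26

A set avoiding the sum 31 can contain at most one of each pair {x, 31−x}, plus the 13 elements whose complement lies outside the range.
The integers 16, …, 40 (25 of them) are such a set: any two sum to at least 16+17 = 33 > 31.
By pigeonhole, any 26th integer completes one of the 12 pairs, so 26 choices force a sum of 31.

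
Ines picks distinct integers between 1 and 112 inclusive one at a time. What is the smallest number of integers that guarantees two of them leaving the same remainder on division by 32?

The 32 residue classes mod 32 are the pigeonholes.
With 32 integers one could put 1 in each residue class and have no class reach 2.
The 33rd integer pushes some class to 2, so 32·1 + 1 = 33.

33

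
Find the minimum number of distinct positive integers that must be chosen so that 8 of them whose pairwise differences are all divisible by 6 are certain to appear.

43

Integers whose pairwise differences are multiples of 6 are exactly those sharing a remainder mod 6. Pigeonhole: the 6 residue classes mod 6 are the pigeonholes.
With 42 integers one could put 7 in each residue class and have no class reach 8.
The 43rd integer pushes some class to 8, so 6·7 + 1 = 43.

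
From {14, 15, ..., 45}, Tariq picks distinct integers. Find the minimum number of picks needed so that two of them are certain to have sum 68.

22

A set avoiding the sum 68 can contain at most one of each pair {x, 68−x}, plus the 10 elements whose complement lies outside the range or equal to its own complement.
The integers 14, …, 34 (21 of them) are such a set: any two sum to at least 14+15 = 29 and at most 33+34 = 67 < 68.
Any 22nd integer completes one of the 11 pairs, so 22 choices force a sum of 68.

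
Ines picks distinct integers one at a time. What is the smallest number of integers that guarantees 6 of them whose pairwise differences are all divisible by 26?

131

Integers whose pairwise differences are multiples of 26 are exactly those sharing a remainder mod 26. By pigeonhole, the 26 residue classes mod 26 are the pigeonholes.
With 130 integers one could put 5 in each residue class and have no class reach 6.
The 131st integer pushes some class to 6, so 26·5 + 1 = 131.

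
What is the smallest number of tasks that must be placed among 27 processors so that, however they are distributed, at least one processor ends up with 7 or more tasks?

With 162 tasks one could put exactly 6 in each of the 27 processors, and no processor would reach 7.
By the pigeonhole principle, one more task must land in a processor that already has 6, giving it 7.
So 27 × 6 + 1 = 163 tasks are required.

163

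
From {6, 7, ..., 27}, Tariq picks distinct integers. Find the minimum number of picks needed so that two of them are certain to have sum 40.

Group the elements by complementary pair {x, 40−x}: {13,27}, {14,26}, {15,25}, …, giving 7 two-element pairs; the single value 20 (it cannot pair with itself since the integers are distinct); and 7 integers whose partner 40−x falls outside [6,27].
By pigeonhole, treating each of those 15 groups as a pigeonhole, one can pick one integer per group — 15 integers — with no two summing to 40.
The 16th integer lands in an occupied pair, forcing a sum of 40.

16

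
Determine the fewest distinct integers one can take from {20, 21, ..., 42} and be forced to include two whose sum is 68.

Group the elements by complementary pair {x, 68−x}: {26,42}, {27,41}, {28,40}, …, giving 8 two-element pairs, the single value 34 (it cannot pair with itself since the integers are distinct), and 6 integers whose partner 68−x falls outside [20,42].
Treating each of those 15 groups as a pigeonhole, one can pick one integer per group — 15 integers — with no two summing to 68.
The 16th integer lands in an occupied pair, forcing a sum of 68.

16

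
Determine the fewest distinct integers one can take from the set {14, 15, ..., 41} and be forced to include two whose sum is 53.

16

A set avoiding the sum 53 can contain at most one of each pair {x, 53−x}, plus the 2 elements whose complement lies outside the range.
The integers 27, …, 41 (15 of them) are such a set: any two sum to at least 27+28 = 55 > 53.
Any 16th integer completes one of the 13 pairs, so 16 choices force a sum of 53.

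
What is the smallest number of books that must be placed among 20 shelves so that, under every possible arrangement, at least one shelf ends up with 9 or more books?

161

With 160 books one could put exactly 8 in each of the 20 shelves, and no shelf would reach 9.
By the pigeonhole principle, one more book must land in a shelf that already has 8, giving it 9.
So 20 × 8 + 1 = 161 books are required.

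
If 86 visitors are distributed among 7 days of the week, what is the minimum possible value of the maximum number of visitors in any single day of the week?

13

By the pigeonhole principle, the 7 days of the week are the holes and the 86 visitors are the pigeons.
If every day of the week held at most 12 visitors, the total would be at most 7 × 12 = 84, which is less than 86.
So some day of the week holds at least ⌈86/7⌉ = 13 visitors.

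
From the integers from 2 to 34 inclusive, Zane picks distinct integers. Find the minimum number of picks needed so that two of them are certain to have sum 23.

A set avoiding the sum 23 can contain at most one of each pair {x, 23−x}, plus the 13 elements whose complement lies outside the range.
The integers 12, …, 34 (23 of them) are such a set: any two sum to at least 12+13 = 25 > 23.
Any 24th integer completes one of the 10 pairs, so 24 choices force a sum of 23.

24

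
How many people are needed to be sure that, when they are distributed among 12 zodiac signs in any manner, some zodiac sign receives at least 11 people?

121

With 120 people one could put exactly 10 in each of the 12 zodiac signs, and no zodiac sign would reach 11.
One more person must land in a zodiac sign that already has 10, giving it 11.
So 12 × 10 + 1 = 121 people are required.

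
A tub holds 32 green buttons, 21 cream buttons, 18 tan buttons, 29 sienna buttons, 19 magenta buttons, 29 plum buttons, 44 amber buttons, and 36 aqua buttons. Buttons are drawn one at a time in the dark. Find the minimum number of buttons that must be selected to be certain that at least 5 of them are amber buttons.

189

In the worst case for collecting amber buttons, every non-amber button comes out first.
There are 32 + 21 + 18 + 29 + 19 + 29 + 36 = 184 non-amber buttons altogether.
After those, each further button must be amber, so 184 + 5 = 189 draws guarantee 5 amber buttons.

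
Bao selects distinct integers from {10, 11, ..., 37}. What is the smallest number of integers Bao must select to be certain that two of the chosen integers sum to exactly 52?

A set avoiding the sum 52 can contain at most one of each pair {x, 52−x}, plus the 6 elements whose complement lies outside the range or equal to its own complement.
The integers 10, …, 26 (17 of them) are such a set: any two sum to at least 10+11 = 21 and at most 25+26 = 51 < 52.
By the pigeonhole principle, any 18th integer completes one of the 11 pairs, so 18 choices force a sum of 52.

18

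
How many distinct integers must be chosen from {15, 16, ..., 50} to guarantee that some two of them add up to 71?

A set avoiding the sum 71 can contain at most one of each pair {x, 71−x}, plus the 6 elements whose complement lies outside the range.
The integers 15, …, 35 (21 of them) are such a set: any two sum to at least 15+16 = 31 and at most 34+35 = 69 < 71.
Any 22nd integer completes one of the 15 pairs, so 22 choices force a sum of 71.

22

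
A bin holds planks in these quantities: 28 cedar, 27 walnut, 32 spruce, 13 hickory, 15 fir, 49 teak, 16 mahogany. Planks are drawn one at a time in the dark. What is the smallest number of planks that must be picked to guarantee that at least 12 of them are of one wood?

78

An adversary could hand out at most 11 planks per wood: 11 + 11 + 11 + 11 + 11 + 11 + 11 = 77 planks and still no wood has 12.
One more plank lands in a wood already at 11, so 78 draws are enough and 77 are not.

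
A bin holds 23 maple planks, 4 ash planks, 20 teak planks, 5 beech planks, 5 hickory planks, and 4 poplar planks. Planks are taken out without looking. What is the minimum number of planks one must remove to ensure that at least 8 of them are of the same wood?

The 6 woods are the holes; the planks drawn are the pigeons.
To avoid 8 of any one wood, the worst case takes at most 7 of each wood, or every plank of a wood that has fewer than 7.
That gives 7 + 4 + 7 + 5 + 5 + 4 = 32 planks with no wood reaching 8.
The next plank forces some wood to 8, so 32 + 1 = 33.

33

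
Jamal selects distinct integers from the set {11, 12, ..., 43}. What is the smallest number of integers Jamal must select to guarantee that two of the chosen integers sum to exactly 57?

19

Group the elements by complementary pair {x, 57−x}: {14,43}, {15,42}, {16,41}, …, giving 15 two-element pairs and 3 integers whose partner 57−x falls outside [11,43].
Pigeonhole: treating each of those 18 groups as a pigeonhole, one can pick one integer per group — 18 integers — with no two summing to 57.
The 19th integer lands in an occupied pair, forcing a sum of 57.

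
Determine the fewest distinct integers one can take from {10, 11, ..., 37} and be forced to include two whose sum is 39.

19

A set avoiding the sum 39 can contain at most one of each pair {x, 39−x}, plus the 8 elements whose complement lies outside the range.
The integers 20, …, 37 (18 of them) are such a set: any two sum to at least 20+21 = 41 > 39.
By the pigeonhole principle, any 19th integer completes one of the 10 pairs, so 19 choices force a sum of 39.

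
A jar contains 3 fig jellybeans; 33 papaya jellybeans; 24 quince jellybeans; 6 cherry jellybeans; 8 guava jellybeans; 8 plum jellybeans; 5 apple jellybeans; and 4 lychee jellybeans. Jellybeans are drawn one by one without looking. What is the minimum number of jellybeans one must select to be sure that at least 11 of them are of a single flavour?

55

Put each drawn jellybean into a box by flavour. The largest draw with every box below 11 takes min(count, 10) from each flavour; flavours with fewer than 10 contribute all they have.
Σ min(cᵢ, 10) = 3 + 10 + 10 + 6 + 8 + 8 + 5 + 4 = 54.
Draw number 54 + 1 = 55 must push one box to 11.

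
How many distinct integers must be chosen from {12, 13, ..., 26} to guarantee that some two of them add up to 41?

10

Two chosen integers sum to 41 exactly when both halves of some pair {x, 41−x} with 15 ≤ x ≤ 41−x ≤ 26 are chosen — 6 such pairs.
The remaining 3 elements (those with no distinct partner in range) can never complete a 41-sum, so the worst case takes all of them and one from each pair: 3 + 6 = 9.
The 10th integer has to be the second member of some pair, so 9 + 1 = 10.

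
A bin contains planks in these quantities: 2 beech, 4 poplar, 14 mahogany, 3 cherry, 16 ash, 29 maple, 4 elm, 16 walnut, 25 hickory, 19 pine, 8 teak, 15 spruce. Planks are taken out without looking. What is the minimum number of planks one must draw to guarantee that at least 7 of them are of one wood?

The 12 woods are the holes; the planks drawn are the pigeons.
To avoid 7 of any one wood, the worst case takes at most 6 of each wood, or every plank of a wood that has fewer than 6.
That gives 2 + 4 + 6 + 3 + 6 + 6 + 4 + 6 + 6 + 6 + 6 + 6 = 61 planks with no wood reaching 7.
The next plank forces some wood to 7, so 61 + 1 = 62.

62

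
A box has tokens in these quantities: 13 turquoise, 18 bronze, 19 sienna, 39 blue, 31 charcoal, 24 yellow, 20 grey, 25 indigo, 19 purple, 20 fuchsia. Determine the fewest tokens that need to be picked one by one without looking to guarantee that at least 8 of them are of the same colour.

An adversary could hand out at most 7 tokens per colour: 7 + 7 + 7 + 7 + 7 + 7 + 7 + 7 + 7 + 7 = 70 tokens and still no colour has 8.
One more token lands in a colour already at 7, so 71 draws are enough and 70 are not.

71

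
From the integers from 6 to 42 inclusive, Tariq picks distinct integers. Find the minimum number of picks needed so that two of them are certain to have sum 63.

27

Two chosen integers sum to 63 exactly when both halves of some pair {x, 63−x} with 21 ≤ x ≤ 63−x ≤ 42 are chosen — 11 such pairs.
The remaining 15 elements (those with no distinct partner in range) can never complete a 63-sum, so the worst case takes all of them and one from each pair: 15 + 11 = 26.
Pigeonhole: the 27th integer has to be the second member of some pair, so 26 + 1 = 27.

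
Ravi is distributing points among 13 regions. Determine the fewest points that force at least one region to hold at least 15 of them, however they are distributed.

183

With 182 points one could put exactly 14 in each of the 13 regions, and no region would reach 15.
One more point must land in a region that already has 14, giving it 15.
So 13 × 14 + 1 = 183 points are required.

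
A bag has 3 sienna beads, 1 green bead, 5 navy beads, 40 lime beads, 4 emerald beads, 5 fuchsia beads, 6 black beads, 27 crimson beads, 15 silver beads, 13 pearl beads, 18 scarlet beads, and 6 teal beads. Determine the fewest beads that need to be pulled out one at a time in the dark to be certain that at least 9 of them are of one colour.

The 12 colours are the holes; the beads drawn are the pigeons.
To avoid 9 of any one colour, the worst case takes at most 8 of each colour, or every bead of a colour that has fewer than 8.
That gives 3 + 1 + 5 + 8 + 4 + 5 + 6 + 8 + 8 + 8 + 8 + 6 = 70 beads with no colour reaching 9.
The next bead forces some colour to 9, so 70 + 1 = 71.

71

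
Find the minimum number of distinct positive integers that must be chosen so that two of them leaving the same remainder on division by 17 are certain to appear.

18

By pigeonhole, the 17 residue classes mod 17 are the pigeonholes.
With 17 integers one could put 1 in each residue class and have no class reach 2.
The 18th integer pushes some class to 2, so 17·1 + 1 = 18.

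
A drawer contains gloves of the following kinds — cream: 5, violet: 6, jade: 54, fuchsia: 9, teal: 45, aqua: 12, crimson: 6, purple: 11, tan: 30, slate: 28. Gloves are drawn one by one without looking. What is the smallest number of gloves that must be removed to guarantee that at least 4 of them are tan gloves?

180

In the worst case for collecting tan gloves, every non-tan glove comes out first.
There are 5 + 6 + 54 + 9 + 45 + 12 + 6 + 11 + 28 = 176 non-tan gloves altogether.
After those, each further glove must be tan, so 176 + 4 = 180 draws guarantee 4 tan gloves.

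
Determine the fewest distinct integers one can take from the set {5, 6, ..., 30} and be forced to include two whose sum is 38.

A set avoiding the sum 38 can contain at most one of each pair {x, 38−x}, plus the 4 elements whose complement lies outside the range or equal to its own complement.
The integers 5, …, 19 (15 of them) are such a set: any two sum to at least 5+6 = 11 and at most 18+19 = 37 < 38.
By the pigeonhole principle, any 16th integer completes one of the 11 pairs, so 16 choices force a sum of 38.

16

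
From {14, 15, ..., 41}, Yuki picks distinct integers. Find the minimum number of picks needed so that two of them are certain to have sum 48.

Two chosen integers sum to 48 exactly when both halves of some pair {x, 48−x} with 14 ≤ x ≤ 48−x ≤ 34 are chosen — 10 such pairs.
The remaining 8 elements (those with no distinct partner in range) can never complete a 48-sum, so the worst case takes all of them and one from each pair: 8 + 10 = 18.
The 19th integer has to be the second member of some pair, so 18 + 1 = 19.

19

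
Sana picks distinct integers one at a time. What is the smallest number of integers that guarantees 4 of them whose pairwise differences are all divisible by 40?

121

Integers whose pairwise differences are multiples of 40 are exactly those sharing a remainder mod 40. The 40 residue classes mod 40 are the pigeonholes.
With 120 integers one could put 3 in each residue class and have no class reach 4.
The 121st integer pushes some class to 4, so 40·3 + 1 = 121.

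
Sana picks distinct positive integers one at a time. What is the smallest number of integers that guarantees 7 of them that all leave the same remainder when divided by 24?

145

The 24 residue classes mod 24 are the pigeonholes.
With 144 integers one could put 6 in each residue class and have no class reach 7.
The 145th integer pushes some class to 7, so 24·6 + 1 = 145.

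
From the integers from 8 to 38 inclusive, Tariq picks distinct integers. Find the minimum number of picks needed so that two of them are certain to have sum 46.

17

Group the elements by complementary pair {x, 46−x}: {8,38}, {9,37}, {10,36}, …, giving 15 two-element pairs and the single value 23 (it cannot pair with itself since the integers are distinct).
Pigeonhole: treating each of those 16 groups as a pigeonhole, one can pick one integer per group — 16 integers — with no two summing to 46.
The 17th integer lands in an occupied pair, forcing a sum of 46.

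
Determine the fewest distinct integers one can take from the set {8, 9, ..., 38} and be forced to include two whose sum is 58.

23

A set avoiding the sum 58 can contain at most one of each pair {x, 58−x}, plus the 13 elements whose complement lies outside the range or equal to its own complement.
The integers 8, …, 29 (22 of them) are such a set: any two sum to at least 8+9 = 17 and at most 28+29 = 57 < 58.
Pigeonhole: any 23rd integer completes one of the 9 pairs, so 23 choices force a sum of 58.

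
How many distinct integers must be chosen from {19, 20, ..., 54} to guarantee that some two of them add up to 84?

Group the elements by complementary pair {x, 84−x}: {30,54}, {31,53}, {32,52}, …, giving 12 two-element pairs, the single value 42 (it cannot pair with itself since the integers are distinct), and 11 integers whose partner 84−x falls outside [19,54].
Treating each of those 24 groups as a pigeonhole, one can pick one integer per group — 24 integers — with no two summing to 84.
The 25th integer lands in an occupied pair, forcing a sum of 84.

25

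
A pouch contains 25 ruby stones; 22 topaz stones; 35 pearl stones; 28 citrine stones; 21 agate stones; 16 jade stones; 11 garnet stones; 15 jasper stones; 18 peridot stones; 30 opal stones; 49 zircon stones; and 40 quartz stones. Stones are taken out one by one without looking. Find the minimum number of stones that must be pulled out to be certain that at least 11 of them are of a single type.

121

Pigeonhole: put each drawn stone into a box by type. The largest draw with every box below 11 takes min(count, 10) from each type.
Σ min(cᵢ, 10) = 10 + 10 + 10 + 10 + 10 + 10 + 10 + 10 + 10 + 10 + 10 + 10 = 120.
Draw number 120 + 1 = 121 must push one box to 11.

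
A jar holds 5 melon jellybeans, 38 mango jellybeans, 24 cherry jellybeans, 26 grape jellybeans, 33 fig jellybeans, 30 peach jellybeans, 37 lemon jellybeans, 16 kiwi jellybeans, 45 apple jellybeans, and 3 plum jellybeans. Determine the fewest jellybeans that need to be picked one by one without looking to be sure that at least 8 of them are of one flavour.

An adversary could hand out at most 7 jellybeans per flavour (melon, plum run out sooner): 5 + 7 + 7 + 7 + 7 + 7 + 7 + 7 + 7 + 3 = 64 jellybeans and still no flavour has 8.
By the pigeonhole principle, one more jellybean lands in a flavour already at 7, so 65 draws are enough and 64 are not.

65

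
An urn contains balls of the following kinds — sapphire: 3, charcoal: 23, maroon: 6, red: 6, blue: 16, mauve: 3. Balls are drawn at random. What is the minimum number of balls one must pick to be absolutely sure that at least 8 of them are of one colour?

The 6 colours are the holes; the balls drawn are the pigeons.
To avoid 8 of any one colour, the worst case takes at most 7 of each colour, or every ball of a colour that has fewer than 7.
That gives 3 + 7 + 6 + 6 + 7 + 3 = 32 balls with no colour reaching 8.
The next ball forces some colour to 8, so 32 + 1 = 33.

33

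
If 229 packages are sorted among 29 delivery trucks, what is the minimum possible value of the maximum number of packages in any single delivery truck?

The 29 delivery trucks are the holes and the 229 packages are the pigeons.
If every delivery truck held at most 7 packages, the total would be at most 29 × 7 = 203, which is less than 229.
So some delivery truck holds at least ⌈229/29⌉ = 8 packages.

8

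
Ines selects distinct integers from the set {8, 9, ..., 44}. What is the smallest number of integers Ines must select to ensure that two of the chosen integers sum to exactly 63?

25

Two chosen integers sum to 63 exactly when both halves of some pair {x, 63−x} with 19 ≤ x ≤ 63−x ≤ 44 are chosen — 13 such pairs.
The remaining 11 elements (those with no distinct partner in range) can never complete a 63-sum, so the worst case takes all of them and one from each pair: 11 + 13 = 24.
The 25th integer has to be the second member of some pair, so 24 + 1 = 25.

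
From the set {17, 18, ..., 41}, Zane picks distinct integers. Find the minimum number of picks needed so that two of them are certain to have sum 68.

A set avoiding the sum 68 can contain at most one of each pair {x, 68−x}, plus the 11 elements whose complement lies outside the range or equal to its own complement.
The integers 17, …, 34 (18 of them) are such a set: any two sum to at least 17+18 = 35 and at most 33+34 = 67 < 68.
Any 19th integer completes one of the 7 pairs, so 19 choices force a sum of 68.

19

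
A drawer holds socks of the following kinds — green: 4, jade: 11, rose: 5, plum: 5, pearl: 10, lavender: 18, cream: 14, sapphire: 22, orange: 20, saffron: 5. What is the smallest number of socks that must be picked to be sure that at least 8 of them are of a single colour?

An adversary could hand out at most 7 socks per colour (4 colours run out sooner): 4 + 7 + 5 + 5 + 7 + 7 + 7 + 7 + 7 + 5 = 61 socks and still no colour has 8.
One more sock lands in a colour already at 7, so 62 draws are enough and 61 are not.

62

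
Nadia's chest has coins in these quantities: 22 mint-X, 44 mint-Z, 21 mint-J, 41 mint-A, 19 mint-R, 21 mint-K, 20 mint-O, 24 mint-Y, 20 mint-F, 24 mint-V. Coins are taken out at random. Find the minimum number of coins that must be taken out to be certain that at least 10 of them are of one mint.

Put each drawn coin into a box by mint. The largest draw with every box below 10 takes min(count, 9) from each mint.
Σ min(cᵢ, 9) = 9 + 9 + 9 + 9 + 9 + 9 + 9 + 9 + 9 + 9 = 90.
Draw number 90 + 1 = 91 must push one box to 10.

91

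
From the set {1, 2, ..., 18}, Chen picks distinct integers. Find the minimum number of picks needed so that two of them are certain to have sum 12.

14

A set avoiding the sum 12 can contain at most one of each pair {x, 12−x}, plus the 8 elements whose complement lies outside the range or equal to its own complement.
The integers 6, …, 18 (13 of them) are such a set: any two sum to at least 6+7 = 13 > 12.
By pigeonhole, any 14th integer completes one of the 5 pairs, so 14 choices force a sum of 12.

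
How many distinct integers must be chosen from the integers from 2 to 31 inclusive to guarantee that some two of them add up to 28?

A set avoiding the sum 28 can contain at most one of each pair {x, 28−x}, plus the 6 elements whose complement lies outside the range or equal to its own complement.
The integers 14, …, 31 (18 of them) are such a set: any two sum to at least 14+15 = 29 > 28.
Any 19th integer completes one of the 12 pairs, so 19 choices force a sum of 28.

19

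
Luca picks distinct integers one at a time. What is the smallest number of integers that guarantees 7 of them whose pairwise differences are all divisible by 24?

Integers whose pairwise differences are multiples of 24 are exactly those sharing a remainder mod 24. By pigeonhole, the 24 residue classes mod 24 are the pigeonholes.
With 144 integers one could put 6 in each residue class and have no class reach 7.
The 145th integer pushes some class to 7, so 24·6 + 1 = 145.

145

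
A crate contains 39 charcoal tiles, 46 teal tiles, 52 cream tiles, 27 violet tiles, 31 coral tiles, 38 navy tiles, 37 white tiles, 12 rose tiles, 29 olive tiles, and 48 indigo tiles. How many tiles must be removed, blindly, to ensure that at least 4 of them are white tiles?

326

In the worst case for collecting white tiles, every non-white tile comes out first.
There are 39 + 46 + 52 + 27 + 31 + 38 + 12 + 29 + 48 = 322 non-white tiles altogether.
After those, each further tile must be white, so 322 + 4 = 326 draws guarantee 4 white tiles.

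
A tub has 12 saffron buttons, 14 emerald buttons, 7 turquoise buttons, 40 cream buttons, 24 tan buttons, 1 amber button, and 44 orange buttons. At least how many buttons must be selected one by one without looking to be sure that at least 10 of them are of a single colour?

By pigeonhole, put each drawn button into a box by colour. The largest draw with every box below 10 takes min(count, 9) from each colour; colours with fewer than 9 contribute all they have.
Σ min(cᵢ, 9) = 9 + 9 + 7 + 9 + 9 + 1 + 9 = 53.
Draw number 53 + 1 = 54 must push one box to 10.

54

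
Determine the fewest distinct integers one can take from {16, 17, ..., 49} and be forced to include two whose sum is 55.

Group the elements by complementary pair {x, 55−x}: {16,39}, {17,38}, {18,37}, …, giving 12 two-element pairs and 10 integers whose partner 55−x falls outside [16,49].
Treating each of those 22 groups as a pigeonhole, one can pick one integer per group — 22 integers — with no two summing to 55.
The 23rd integer lands in an occupied pair, forcing a sum of 55.

23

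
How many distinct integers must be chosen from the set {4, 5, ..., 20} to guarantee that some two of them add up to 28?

Two chosen integers sum to 28 exactly when both halves of some pair {x, 28−x} with 8 ≤ x ≤ 28−x ≤ 20 are chosen — 6 such pairs.
The remaining 5 elements (those with no distinct partner in range) can never complete a 28-sum, so the worst case takes all of them and one from each pair: 5 + 6 = 11.
By the pigeonhole principle, the 12th integer has to be the second member of some pair, so 11 + 1 = 12.

12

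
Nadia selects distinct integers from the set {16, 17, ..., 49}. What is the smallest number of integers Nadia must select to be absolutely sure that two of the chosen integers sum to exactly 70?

A set avoiding the sum 70 can contain at most one of each pair {x, 70−x}, plus the 6 elements whose complement lies outside the range or equal to its own complement.
The integers 16, …, 35 (20 of them) are such a set: any two sum to at least 16+17 = 33 and at most 34+35 = 69 < 70.
Pigeonhole: any 21st integer completes one of the 14 pairs, so 21 choices force a sum of 70.

21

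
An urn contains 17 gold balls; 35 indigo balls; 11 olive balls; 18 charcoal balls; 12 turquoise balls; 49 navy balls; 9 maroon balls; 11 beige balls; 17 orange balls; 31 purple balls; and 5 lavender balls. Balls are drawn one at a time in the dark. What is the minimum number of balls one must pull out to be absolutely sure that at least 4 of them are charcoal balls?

201

In the worst case for collecting charcoal balls, every non-charcoal ball comes out first.
There are 17 + 35 + 11 + 12 + 49 + 9 + 11 + 17 + 31 + 5 = 197 non-charcoal balls altogether.
After those, each further ball must be charcoal, so 197 + 4 = 201 draws guarantee 4 charcoal balls.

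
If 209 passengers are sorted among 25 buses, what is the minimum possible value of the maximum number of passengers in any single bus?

The 25 buses are the holes and the 209 passengers are the pigeons.
If every bus held at most 8 passengers, the total would be at most 25 × 8 = 200, which is less than 209.
So some bus holds at least ⌈209/25⌉ = 9 passengers.

9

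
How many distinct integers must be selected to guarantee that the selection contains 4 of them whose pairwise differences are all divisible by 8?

Integers whose pairwise differences are multiples of 8 are exactly those sharing a remainder mod 8. The 8 residue classes mod 8 are the pigeonholes.
With 24 integers one could put 3 in each residue class and have no class reach 4.
The 25th integer pushes some class to 4, so 8·3 + 1 = 25.

25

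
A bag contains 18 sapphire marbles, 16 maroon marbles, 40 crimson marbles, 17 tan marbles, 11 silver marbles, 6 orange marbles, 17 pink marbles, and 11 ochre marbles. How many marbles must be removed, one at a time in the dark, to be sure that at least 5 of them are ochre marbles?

In the worst case for collecting ochre marbles, every non-ochre marble comes out first.
There are 18 + 16 + 40 + 17 + 11 + 6 + 17 = 125 non-ochre marbles altogether.
After those, each further marble must be ochre, so 125 + 5 = 130 draws guarantee 5 ochre marbles.

130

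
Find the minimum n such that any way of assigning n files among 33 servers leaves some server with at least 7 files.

199

With 198 files one could put exactly 6 in each of the 33 servers, and no server would reach 7.
One more file must land in a server that already has 6, giving it 7.
So 33 × 6 + 1 = 199 files are required.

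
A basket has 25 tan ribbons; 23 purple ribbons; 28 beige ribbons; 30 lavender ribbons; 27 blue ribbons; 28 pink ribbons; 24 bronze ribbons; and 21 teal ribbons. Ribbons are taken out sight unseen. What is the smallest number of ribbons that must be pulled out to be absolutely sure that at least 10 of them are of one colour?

73

The 8 colours are the holes; the ribbons drawn are the pigeons.
To avoid 10 of any one colour, the worst case takes at most 9 of each colour.
That gives 9 + 9 + 9 + 9 + 9 + 9 + 9 + 9 = 72 ribbons with no colour reaching 10.
The next ribbon forces some colour to 10, so 72 + 1 = 73.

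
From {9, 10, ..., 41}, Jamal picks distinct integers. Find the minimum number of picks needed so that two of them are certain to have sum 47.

Two chosen integers sum to 47 exactly when both halves of some pair {x, 47−x} with 9 ≤ x ≤ 47−x ≤ 38 are chosen — 15 such pairs.
The remaining 3 elements (those with no distinct partner in range) can never complete a 47-sum, so the worst case takes all of them and one from each pair: 3 + 15 = 18.
Pigeonhole: the 19th integer has to be the second member of some pair, so 18 + 1 = 19.

19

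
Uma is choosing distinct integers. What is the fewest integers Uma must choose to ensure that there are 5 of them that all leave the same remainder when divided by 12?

49

The 12 residue classes mod 12 are the pigeonholes.
With 48 integers one could put 4 in each residue class and have no class reach 5.
The 49th integer pushes some class to 5, so 12·4 + 1 = 49.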